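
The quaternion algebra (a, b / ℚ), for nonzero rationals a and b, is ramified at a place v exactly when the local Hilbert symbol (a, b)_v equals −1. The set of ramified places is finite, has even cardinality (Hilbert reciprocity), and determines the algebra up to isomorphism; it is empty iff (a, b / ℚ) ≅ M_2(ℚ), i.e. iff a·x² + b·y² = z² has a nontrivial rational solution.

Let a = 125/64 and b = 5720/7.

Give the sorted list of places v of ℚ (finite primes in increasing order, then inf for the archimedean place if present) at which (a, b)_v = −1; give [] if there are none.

Mod squares: a ≡ 5, b ≡ 10010. Check v ∈ {∞, 2, 5, 7, 11, 13}.
v=5: a=5^3·(≡4), b=5^1·(≡2) mod 5; (4|5)=+1, (2|5)=-1; (−1)^{3·1·2}·(+1)^1·(-1)^3 = -1.
v=13: a=13^0·(≡5), b=13^1·(≡9) mod 13; (5|13)=-1, (9|13)=+1; (−1)^{0·1·6}·(-1)^1·(+1)^0 = -1.
v=2: v_2(a)=-6, v_2(b)=3; units ≡ 5, 5 (mod 8); ε·ε+αω+βω = 0·0+-6·1+3·1 ≡ 1  ⇒  (a,b)_2 = -1.
v=7: a=7^0·(≡6), b=7^-1·(≡1) mod 7; (6|7)=-1, (1|7)=+1; (−1)^{0·-1·3}·(-1)^-1·(+1)^0 = -1.
v=∞: 5 > 0 and 10010 > 0  ⇒  (a,b)_∞ = +1.
v=11: a=11^0·(≡9), b=11^1·(≡2) mod 11; (9|11)=+1, (2|11)=-1; (−1)^{0·1·5}·(+1)^1·(-1)^0 = +1.
(5, 10010 / ℚ) ramifies at {2, 5, 7, 13}: a division algebra.

[2, 5, 7, 13]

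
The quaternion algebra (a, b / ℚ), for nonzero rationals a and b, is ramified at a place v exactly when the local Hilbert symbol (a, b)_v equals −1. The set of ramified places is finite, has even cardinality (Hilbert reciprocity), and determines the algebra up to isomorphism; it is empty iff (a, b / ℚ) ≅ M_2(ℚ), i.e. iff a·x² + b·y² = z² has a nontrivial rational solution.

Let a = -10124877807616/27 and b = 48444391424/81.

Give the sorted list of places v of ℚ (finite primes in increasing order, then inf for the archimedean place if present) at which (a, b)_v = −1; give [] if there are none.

[2, 3, 19, 29]

Mod squares: a ≡ -15321657, b ≡ 2956811. Check v ∈ {∞, 2, 3, 11, 13, 19, 23, 29, 31}.
v=19: a=19^1·(≡15), b=19^0·(≡3) mod 19; (15|19)=-1, (3|19)=-1; (−1)^{1·0·9}·(-1)^0·(-1)^1 = -1.
v=2: v_2(a)=14, v_2(b)=14; units ≡ 7, 3 (mod 8); ε·ε+αω+βω = 1·1+14·1+14·0 ≡ 1  ⇒  (a,b)_2 = -1.
v=13: a=13^1·(≡4), b=13^1·(≡3) mod 13; (4|13)=+1, (3|13)=+1; (−1)^{1·1·6}·(+1)^1·(+1)^1 = +1.
v=23: a=23^1·(≡6), b=23^1·(≡22) mod 23; (6|23)=+1, (22|23)=-1; (−1)^{1·1·11}·(+1)^1·(-1)^1 = +1.
v=31: a=31^1·(≡6), b=31^1·(≡8) mod 31; (6|31)=-1, (8|31)=+1; (−1)^{1·1·15}·(-1)^1·(+1)^1 = +1.
v=3: a=3^-3·(≡2), b=3^-4·(≡2) mod 3; (2|3)=-1, (2|3)=-1; (−1)^{-3·-4·1}·(-1)^-4·(-1)^-3 = -1.
v=11: a=11^2·(≡4), b=11^1·(≡9) mod 11; (4|11)=+1, (9|11)=+1; (−1)^{2·1·5}·(+1)^1·(+1)^2 = +1.
v=29: a=29^1·(≡15), b=29^1·(≡4) mod 29; (15|29)=-1, (4|29)=+1; (−1)^{1·1·14}·(-1)^1·(+1)^1 = -1.
v=∞: -15321657 < 0 and 2956811 > 0  ⇒  (a,b)_∞ = +1.
Ram(-15321657, 2956811) = {2, 3, 19, 29}; no ℚ_2-point on the conic.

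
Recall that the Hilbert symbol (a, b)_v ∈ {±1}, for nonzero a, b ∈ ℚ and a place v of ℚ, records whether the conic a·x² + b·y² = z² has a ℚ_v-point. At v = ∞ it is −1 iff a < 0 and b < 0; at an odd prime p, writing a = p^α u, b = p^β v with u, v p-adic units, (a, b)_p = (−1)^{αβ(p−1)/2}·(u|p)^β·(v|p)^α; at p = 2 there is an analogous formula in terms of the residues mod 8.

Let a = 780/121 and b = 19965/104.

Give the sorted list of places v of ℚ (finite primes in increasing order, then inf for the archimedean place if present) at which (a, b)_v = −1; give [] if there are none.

Mod squares: a ≡ 195, b ≡ 4290. Check v ∈ {∞, 2, 3, 5, 11, 13}.
v=5: a=5^1·(≡1), b=5^1·(≡2) mod 5; (1|5)=+1, (2|5)=-1; (−1)^{1·1·2}·(+1)^1·(-1)^1 = -1.
v=2: v_2(a)=2, v_2(b)=-3; units ≡ 3, 1 (mod 8); ε·ε+αω+βω = 1·0+2·0+-3·1 ≡ 1  ⇒  (a,b)_2 = -1.
v=∞: 195 > 0 and 4290 > 0  ⇒  (a,b)_∞ = +1.
v=13: a=13^1·(≡2), b=13^-1·(≡11) mod 13; (2|13)=-1, (11|13)=-1; (−1)^{1·-1·6}·(-1)^-1·(-1)^1 = +1.
v=3: a=3^1·(≡2), b=3^1·(≡2) mod 3; (2|3)=-1, (2|3)=-1; (−1)^{1·1·1}·(-1)^1·(-1)^1 = -1.
v=11: a=11^-2·(≡10), b=11^3·(≡3) mod 11; (10|11)=-1, (3|11)=+1; (−1)^{-2·3·5}·(-1)^3·(+1)^-2 = -1.
(195, 4290 / ℚ) ramifies at {2, 3, 5, 11}: a division algebra.

[2, 3, 5, 11]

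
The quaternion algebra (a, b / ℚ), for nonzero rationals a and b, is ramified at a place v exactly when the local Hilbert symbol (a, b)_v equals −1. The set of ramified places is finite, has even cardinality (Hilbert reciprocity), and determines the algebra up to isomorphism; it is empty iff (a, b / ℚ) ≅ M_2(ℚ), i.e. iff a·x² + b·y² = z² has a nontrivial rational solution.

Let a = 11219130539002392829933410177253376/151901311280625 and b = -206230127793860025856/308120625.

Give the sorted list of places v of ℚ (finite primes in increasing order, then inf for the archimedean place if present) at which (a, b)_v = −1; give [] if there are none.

(a, b) ≡ (89726, -16302) mod (ℚ^×)²; places V = {2, 3, 5, 7, 11, 13, 17, 19, 29, 31, ∞}.
(a,b)_11: α=2, u≡8; β=1, v≡9 (mod 11); (8|11)=-1, (9|11)=+1; sign (−1)^0·-1^1·+1^2 = -1.
(a,b)_3: α=-6, u≡2; β=-3, v≡2 (mod 3); (2|3)=-1, (2|3)=-1; sign (−1)^0·-1^-3·-1^-6 = -1.
(a,b)_17: α=3, u≡2; β=2, v≡16 (mod 17); (2|17)=+1, (16|17)=+1; sign (−1)^0·+1^2·+1^3 = +1.
(a,b)_5: α=-4, u≡4; β=-4, v≡3 (mod 5); (4|5)=+1, (3|5)=-1; sign (−1)^0·+1^-4·-1^-4 = +1.
(a,b)_29: α=3, u≡5; β=2, v≡9 (mod 29); (5|29)=+1, (9|29)=+1; sign (−1)^0·+1^2·+1^3 = +1.
(a,b)_∞: sgn(89726)=+, sgn(-16302)=−, so +1.
(a,b)_31: α=-4, u≡11; β=-2, v≡7 (mod 31); (11|31)=-1, (7|31)=+1; sign (−1)^0·-1^-2·+1^-4 = +1.
(a,b)_7: α=7, u≡1; β=4, v≡1 (mod 7); (1|7)=+1, (1|7)=+1; sign (−1)^0·+1^4·+1^7 = +1.
(a,b)_19: α=-2, u≡2; β=-1, v≡17 (mod 19); (2|19)=-1, (17|19)=+1; sign (−1)^0·-1^-1·+1^-2 = -1.
(a,b)_2: α=19, β=9; u≡7, v≡1 (mod 8); ε(u)ε(v)=1·0, αω(v)=19·0, βω(u)=9·0; sum ≡ 0  ⇒  +1.
(a,b)_13: α=11, u≡10; β=7, v≡11 (mod 13); (10|13)=+1, (11|13)=-1; sign (−1)^0·+1^7·-1^11 = -1.
(89726, -16302 / ℚ) ramifies at {3, 11, 13, 19}: a division algebra.

[3, 11, 13, 19]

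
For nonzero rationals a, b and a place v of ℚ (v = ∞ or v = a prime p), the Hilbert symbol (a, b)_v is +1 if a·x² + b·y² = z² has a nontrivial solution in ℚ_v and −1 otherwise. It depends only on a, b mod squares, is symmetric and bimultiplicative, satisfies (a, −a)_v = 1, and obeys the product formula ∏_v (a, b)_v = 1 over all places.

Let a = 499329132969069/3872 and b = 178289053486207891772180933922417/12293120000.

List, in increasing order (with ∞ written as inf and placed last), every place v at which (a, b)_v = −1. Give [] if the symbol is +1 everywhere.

Mod squares: a ≡ 18538, b ≡ 1394. Check v ∈ {∞, 2, 3, 5, 7, 11, 13, 17, 23, 31, 37, 41}.
v=41: a=41^2·(≡22), b=41^5·(≡22) mod 41; (22|41)=-1, (22|41)=-1; (−1)^{2·5·20}·(-1)^5·(-1)^2 = -1.
v=7: a=7^0·(≡4), b=7^-4·(≡4) mod 7; (4|7)=+1, (4|7)=+1; (−1)^{0·-4·3}·(+1)^-4·(+1)^0 = +1.
v=2: v_2(a)=-5, v_2(b)=-13; units ≡ 5, 1 (mod 8); ε·ε+αω+βω = 0·0+-5·0+-13·1 ≡ 1  ⇒  (a,b)_2 = -1.
v=31: a=31^1·(≡7), b=31^2·(≡21) mod 31; (7|31)=+1, (21|31)=-1; (−1)^{1·2·15}·(+1)^2·(-1)^1 = -1.
v=11: a=11^-2·(≡4), b=11^0·(≡8) mod 11; (4|11)=+1, (8|11)=-1; (−1)^{-2·0·5}·(+1)^0·(-1)^-2 = +1.
v=37: a=37^2·(≡33), b=37^6·(≡3) mod 37; (33|37)=+1, (3|37)=+1; (−1)^{2·6·18}·(+1)^6·(+1)^2 = +1.
v=5: a=5^0·(≡2), b=5^-4·(≡1) mod 5; (2|5)=-1, (1|5)=+1; (−1)^{0·-4·2}·(-1)^-4·(+1)^0 = +1.
v=3: a=3^4·(≡1), b=3^2·(≡2) mod 3; (1|3)=+1, (2|3)=-1; (−1)^{4·2·1}·(+1)^2·(-1)^4 = +1.
v=∞: 18538 > 0 and 1394 > 0  ⇒  (a,b)_∞ = +1.
v=23: a=23^1·(≡4), b=23^0·(≡10) mod 23; (4|23)=+1, (10|23)=-1; (−1)^{1·0·11}·(+1)^0·(-1)^1 = -1.
v=13: a=13^1·(≡1), b=13^2·(≡12) mod 13; (1|13)=+1, (12|13)=+1; (−1)^{1·2·6}·(+1)^2·(+1)^1 = +1.
v=17: a=17^2·(≡13), b=17^7·(≡10) mod 17; (13|17)=+1, (10|17)=-1; (−1)^{2·7·8}·(+1)^7·(-1)^2 = +1.
|Ram(18538, 1394)| = 4, even; anisotropic at {2, 23, 31, 41}.

[2, 23, 31, 41]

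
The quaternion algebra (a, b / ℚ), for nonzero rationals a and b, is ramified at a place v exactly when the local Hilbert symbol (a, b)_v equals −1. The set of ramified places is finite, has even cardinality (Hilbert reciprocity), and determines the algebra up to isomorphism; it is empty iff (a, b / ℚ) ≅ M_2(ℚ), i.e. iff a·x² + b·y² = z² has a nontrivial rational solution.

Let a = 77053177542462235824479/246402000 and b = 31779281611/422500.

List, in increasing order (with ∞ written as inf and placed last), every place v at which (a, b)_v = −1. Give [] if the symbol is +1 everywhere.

[2, 7, 11, 31]

(a, b) ≡ (441595, 259) mod (ℚ^×)²; places V = {2, 3, 5, 7, 11, 13, 19, 31, 37, 43, 53, ∞}.
(a,b)_∞: sgn(441595)=+, sgn(259)=+, so +1.
(a,b)_11: α=3, u≡8; β=2, v≡7 (mod 11); (8|11)=-1, (7|11)=-1; sign (−1)^0·-1^2·-1^3 = -1.
(a,b)_31: α=1, u≡8; β=0, v≡15 (mod 31); (8|31)=+1, (15|31)=-1; sign (−1)^0·+1^0·-1^1 = -1.
(a,b)_43: α=2, u≡28; β=0, v≡15 (mod 43); (28|43)=-1, (15|43)=+1; sign (−1)^0·-1^0·+1^2 = +1.
(a,b)_19: α=2, u≡4; β=2, v≡8 (mod 19); (4|19)=+1, (8|19)=-1; sign (−1)^0·+1^2·-1^2 = +1.
(a,b)_2: α=-4, β=-2; u≡3, v≡3 (mod 8); ε(u)ε(v)=1·1, αω(v)=-4·1, βω(u)=-2·1; sum ≡ 1  ⇒  -1.
(a,b)_3: α=-6, u≡1; β=0, v≡1 (mod 3); (1|3)=+1, (1|3)=+1; sign (−1)^0·+1^0·+1^-6 = +1.
(a,b)_13: α=-2, u≡5; β=-2, v≡3 (mod 13); (5|13)=-1, (3|13)=+1; sign (−1)^0·-1^-2·+1^-2 = +1.
(a,b)_5: α=-3, u≡4; β=-4, v≡1 (mod 5); (4|5)=+1, (1|5)=+1; sign (−1)^0·+1^-4·+1^-3 = +1.
(a,b)_7: α=1, u≡4; β=1, v≡4 (mod 7); (4|7)=+1, (4|7)=+1; sign (−1)^1·+1^1·+1^1 = -1.
(a,b)_37: α=3, u≡33; β=1, v≡36 (mod 37); (33|37)=+1, (36|37)=+1; sign (−1)^0·+1^1·+1^3 = +1.
(a,b)_53: α=4, u≡37; β=2, v≡10 (mod 53); (37|53)=+1, (10|53)=+1; sign (−1)^0·+1^2·+1^4 = +1.
Ram(441595, 259) = {2, 7, 11, 31}; no ℚ_2-point on the conic.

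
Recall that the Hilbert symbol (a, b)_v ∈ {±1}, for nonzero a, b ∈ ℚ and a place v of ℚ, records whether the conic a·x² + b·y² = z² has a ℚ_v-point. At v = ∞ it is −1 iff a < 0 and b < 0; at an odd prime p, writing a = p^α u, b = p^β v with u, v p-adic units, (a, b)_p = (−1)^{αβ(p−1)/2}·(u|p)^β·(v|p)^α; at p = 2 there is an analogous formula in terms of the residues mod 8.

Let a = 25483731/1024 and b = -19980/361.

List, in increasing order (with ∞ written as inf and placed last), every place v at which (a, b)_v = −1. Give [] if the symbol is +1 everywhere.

(a, b) ≡ (88179, -555) mod (ℚ^×)²; places V = {2, 3, 5, 7, 13, 17, 19, 37, ∞}.
(a,b)_3: α=1, u≡2; β=3, v≡1 (mod 3); (2|3)=-1, (1|3)=+1; sign (−1)^1·-1^3·+1^1 = +1.
(a,b)_37: α=0, u≡17; β=1, v≡23 (mod 37); (17|37)=-1, (23|37)=-1; sign (−1)^0·-1^1·-1^0 = -1.
(a,b)_7: α=1, u≡4; β=0, v≡3 (mod 7); (4|7)=+1, (3|7)=-1; sign (−1)^0·+1^0·-1^1 = -1.
(a,b)_13: α=1, u≡3; β=0, v≡4 (mod 13); (3|13)=+1, (4|13)=+1; sign (−1)^0·+1^0·+1^1 = +1.
(a,b)_5: α=0, u≡4; β=1, v≡4 (mod 5); (4|5)=+1, (4|5)=+1; sign (−1)^0·+1^1·+1^0 = +1.
(a,b)_2: α=-10, β=2; u≡3, v≡5 (mod 8); ε(u)ε(v)=1·0, αω(v)=-10·1, βω(u)=2·1; sum ≡ 0  ⇒  +1.
(a,b)_17: α=3, u≡9; β=0, v≡3 (mod 17); (9|17)=+1, (3|17)=-1; sign (−1)^0·+1^0·-1^3 = -1.
(a,b)_19: α=1, u≡9; β=-2, v≡8 (mod 19); (9|19)=+1, (8|19)=-1; sign (−1)^0·+1^-2·-1^1 = -1.
(a,b)_∞: sgn(88179)=+, sgn(-555)=−, so +1.
Ram(88179, -555) = {7, 17, 19, 37}; no ℚ_7-point on the conic.

[7, 17, 19, 37]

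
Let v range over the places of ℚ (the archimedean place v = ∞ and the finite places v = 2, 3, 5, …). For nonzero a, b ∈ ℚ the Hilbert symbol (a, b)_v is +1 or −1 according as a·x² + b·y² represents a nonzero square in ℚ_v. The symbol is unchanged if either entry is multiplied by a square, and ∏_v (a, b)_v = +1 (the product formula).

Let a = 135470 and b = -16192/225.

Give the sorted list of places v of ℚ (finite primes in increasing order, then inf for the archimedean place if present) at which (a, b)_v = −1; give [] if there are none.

[5, 19, 23, 31]

(a, b) ≡ (135470, -253) mod (ℚ^×)²; places V = {2, 3, 5, 11, 19, 23, 31, ∞}.
(a,b)_2: α=1, β=6; u≡7, v≡3 (mod 8); ε(u)ε(v)=1·1, αω(v)=1·1, βω(u)=6·0; sum ≡ 0  ⇒  +1.
(a,b)_11: α=0, u≡5; β=1, v≡7 (mod 11); (5|11)=+1, (7|11)=-1; sign (−1)^0·+1^1·-1^0 = +1.
(a,b)_31: α=1, u≡30; β=0, v≡22 (mod 31); (30|31)=-1, (22|31)=-1; sign (−1)^0·-1^0·-1^1 = -1.
(a,b)_19: α=1, u≡5; β=0, v≡14 (mod 19); (5|19)=+1, (14|19)=-1; sign (−1)^0·+1^0·-1^1 = -1.
(a,b)_∞: sgn(135470)=+, sgn(-253)=−, so +1.
(a,b)_5: α=1, u≡4; β=-2, v≡2 (mod 5); (4|5)=+1, (2|5)=-1; sign (−1)^0·+1^-2·-1^1 = -1.
(a,b)_3: α=0, u≡2; β=-2, v≡2 (mod 3); (2|3)=-1, (2|3)=-1; sign (−1)^0·-1^-2·-1^0 = +1.
(a,b)_23: α=1, u≡2; β=1, v≡12 (mod 23); (2|23)=+1, (12|23)=+1; sign (−1)^1·+1^1·+1^1 = -1.
(135470, -253 / ℚ) ramifies at {5, 19, 23, 31}: a division algebra.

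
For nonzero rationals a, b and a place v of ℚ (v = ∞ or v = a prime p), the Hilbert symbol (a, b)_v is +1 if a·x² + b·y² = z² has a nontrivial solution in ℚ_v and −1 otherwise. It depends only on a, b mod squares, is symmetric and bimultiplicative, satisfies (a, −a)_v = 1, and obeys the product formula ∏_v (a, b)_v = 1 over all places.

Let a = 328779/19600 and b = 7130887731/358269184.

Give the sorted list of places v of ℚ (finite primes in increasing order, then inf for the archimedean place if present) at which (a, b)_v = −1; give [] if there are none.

[2, 41]

Mod squares: a ≡ 451, b ≡ 11. Check v ∈ {∞, 2, 3, 5, 7, 11, 13, 23, 41}.
v=7: a=7^-2·(≡3), b=7^-2·(≡4) mod 7; (3|7)=-1, (4|7)=+1; (−1)^{-2·-2·3}·(-1)^-2·(+1)^-2 = +1.
v=2: v_2(a)=-4, v_2(b)=-8; units ≡ 3, 3 (mod 8); ε·ε+αω+βω = 1·1+-4·1+-8·1 ≡ 1  ⇒  (a,b)_2 = -1.
v=3: a=3^6·(≡1), b=3^6·(≡2) mod 3; (1|3)=+1, (2|3)=-1; (−1)^{6·6·1}·(+1)^6·(-1)^6 = +1.
v=41: a=41^1·(≡12), b=41^2·(≡38) mod 41; (12|41)=-1, (38|41)=-1; (−1)^{1·2·20}·(-1)^2·(-1)^1 = -1.
v=∞: 451 > 0 and 11 > 0  ⇒  (a,b)_∞ = +1.
v=11: a=11^1·(≡10), b=11^1·(≡3) mod 11; (10|11)=-1, (3|11)=+1; (−1)^{1·1·5}·(-1)^1·(+1)^1 = +1.
v=23: a=23^0·(≡10), b=23^2·(≡7) mod 23; (10|23)=-1, (7|23)=-1; (−1)^{0·2·11}·(-1)^2·(-1)^0 = +1.
v=13: a=13^0·(≡1), b=13^-4·(≡7) mod 13; (1|13)=+1, (7|13)=-1; (−1)^{0·-4·6}·(+1)^-4·(-1)^0 = +1.
v=5: a=5^-2·(≡1), b=5^0·(≡4) mod 5; (1|5)=+1, (4|5)=+1; (−1)^{-2·0·2}·(+1)^0·(+1)^-2 = +1.
|Ram(451, 11)| = 2, even; anisotropic at {2, 41}.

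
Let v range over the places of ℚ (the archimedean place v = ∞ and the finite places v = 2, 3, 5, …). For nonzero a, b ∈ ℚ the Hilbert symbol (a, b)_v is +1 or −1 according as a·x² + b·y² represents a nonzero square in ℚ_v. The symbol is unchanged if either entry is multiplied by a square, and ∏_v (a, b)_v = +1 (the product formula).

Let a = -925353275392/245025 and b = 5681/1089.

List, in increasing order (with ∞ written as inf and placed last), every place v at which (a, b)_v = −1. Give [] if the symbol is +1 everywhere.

[13, 19]

(a, b) ≡ (-7, 5681) mod (ℚ^×)²; places V = {2, 3, 5, 7, 11, 13, 19, 23, ∞}.
(a,b)_23: α=2, u≡8; β=1, v≡5 (mod 23); (8|23)=+1, (5|23)=-1; sign (−1)^0·+1^1·-1^2 = +1.
(a,b)_3: α=-4, u≡2; β=-2, v≡2 (mod 3); (2|3)=-1, (2|3)=-1; sign (−1)^0·-1^-2·-1^-4 = +1.
(a,b)_19: α=2, u≡13; β=1, v≡15 (mod 19); (13|19)=-1, (15|19)=-1; sign (−1)^0·-1^1·-1^2 = -1.
(a,b)_2: α=12, β=0; u≡1, v≡1 (mod 8); ε(u)ε(v)=0·0, αω(v)=12·0, βω(u)=0·0; sum ≡ 0  ⇒  +1.
(a,b)_5: α=-2, u≡3; β=0, v≡4 (mod 5); (3|5)=-1, (4|5)=+1; sign (−1)^0·-1^0·+1^-2 = +1.
(a,b)_7: α=1, u≡3; β=0, v≡1 (mod 7); (3|7)=-1, (1|7)=+1; sign (−1)^0·-1^0·+1^1 = +1.
(a,b)_∞: sgn(-7)=−, sgn(5681)=+, so +1.
(a,b)_13: α=2, u≡7; β=1, v≡6 (mod 13); (7|13)=-1, (6|13)=-1; sign (−1)^0·-1^1·-1^2 = -1.
(a,b)_11: α=-2, u≡4; β=-2, v≡3 (mod 11); (4|11)=+1, (3|11)=+1; sign (−1)^0·+1^-2·+1^-2 = +1.
(-7, 5681 / ℚ) ramifies at {13, 19}: a division algebra.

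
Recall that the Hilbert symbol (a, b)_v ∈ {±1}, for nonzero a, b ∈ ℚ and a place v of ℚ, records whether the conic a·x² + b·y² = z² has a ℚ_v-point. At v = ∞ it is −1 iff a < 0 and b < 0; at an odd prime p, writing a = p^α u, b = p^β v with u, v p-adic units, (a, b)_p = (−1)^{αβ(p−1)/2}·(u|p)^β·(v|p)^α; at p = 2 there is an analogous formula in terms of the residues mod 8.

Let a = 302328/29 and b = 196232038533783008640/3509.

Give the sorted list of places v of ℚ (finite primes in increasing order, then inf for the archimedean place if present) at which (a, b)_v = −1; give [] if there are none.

[5, 29]

Mod squares: a ≡ 243542, b ≡ 113390. Check v ∈ {∞, 2, 3, 5, 11, 13, 17, 19, 23, 29}.
v=23: a=23^0·(≡18), b=23^1·(≡13) mod 23; (18|23)=+1, (13|23)=+1; (−1)^{0·1·11}·(+1)^1·(+1)^0 = +1.
v=17: a=17^1·(≡3), b=17^3·(≡14) mod 17; (3|17)=-1, (14|17)=-1; (−1)^{1·3·8}·(-1)^3·(-1)^1 = +1.
v=5: a=5^0·(≡2), b=5^1·(≡2) mod 5; (2|5)=-1, (2|5)=-1; (−1)^{0·1·2}·(-1)^1·(-1)^0 = -1.
v=11: a=11^0·(≡10), b=11^-2·(≡10) mod 11; (10|11)=-1, (10|11)=-1; (−1)^{0·-2·5}·(-1)^-2·(-1)^0 = +1.
v=∞: 243542 > 0 and 113390 > 0  ⇒  (a,b)_∞ = +1.
v=29: a=29^-1·(≡3), b=29^-1·(≡16) mod 29; (3|29)=-1, (16|29)=+1; (−1)^{-1·-1·14}·(-1)^-1·(+1)^-1 = -1.
v=19: a=19^1·(≡18), b=19^4·(≡16) mod 19; (18|19)=-1, (16|19)=+1; (−1)^{1·4·9}·(-1)^4·(+1)^1 = +1.
v=13: a=13^1·(≡4), b=13^4·(≡10) mod 13; (4|13)=+1, (10|13)=+1; (−1)^{1·4·6}·(+1)^4·(+1)^1 = +1.
v=3: a=3^2·(≡2), b=3^6·(≡2) mod 3; (2|3)=-1, (2|3)=-1; (−1)^{2·6·1}·(-1)^6·(-1)^2 = +1.
v=2: v_2(a)=3, v_2(b)=7; units ≡ 3, 7 (mod 8); ε·ε+αω+βω = 1·1+3·0+7·1 ≡ 0  ⇒  (a,b)_2 = +1.
Ram(243542, 113390) = {5, 29}; no ℚ_5-point on the conic.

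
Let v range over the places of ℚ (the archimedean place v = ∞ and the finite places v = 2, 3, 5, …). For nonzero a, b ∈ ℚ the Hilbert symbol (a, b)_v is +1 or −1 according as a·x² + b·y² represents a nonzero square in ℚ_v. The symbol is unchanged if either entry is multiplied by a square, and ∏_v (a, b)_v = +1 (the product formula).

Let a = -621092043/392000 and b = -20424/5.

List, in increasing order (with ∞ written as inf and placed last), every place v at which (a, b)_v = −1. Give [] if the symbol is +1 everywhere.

(a, b) ≡ (-20735, -25530) mod (ℚ^×)²; places V = {2, 3, 5, 7, 11, 13, 23, 29, 37, 43, ∞}.
(a,b)_43: α=2, u≡33; β=0, v≡26 (mod 43); (33|43)=-1, (26|43)=-1; sign (−1)^0·-1^0·-1^2 = +1.
(a,b)_3: α=4, u≡1; β=1, v≡1 (mod 3); (1|3)=+1, (1|3)=+1; sign (−1)^0·+1^1·+1^4 = +1.
(a,b)_∞: sgn(-20735)=−, sgn(-25530)=−, so -1.
(a,b)_5: α=-3, u≡2; β=-1, v≡1 (mod 5); (2|5)=-1, (1|5)=+1; sign (−1)^0·-1^-1·+1^-3 = -1.
(a,b)_13: α=1, u≡12; β=0, v≡5 (mod 13); (12|13)=+1, (5|13)=-1; sign (−1)^0·+1^0·-1^1 = -1.
(a,b)_2: α=-6, β=3; u≡1, v≡3 (mod 8); ε(u)ε(v)=0·1, αω(v)=-6·1, βω(u)=3·0; sum ≡ 0  ⇒  +1.
(a,b)_23: α=0, u≡17; β=1, v≡11 (mod 23); (17|23)=-1, (11|23)=-1; sign (−1)^0·-1^1·-1^0 = -1.
(a,b)_37: α=0, u≡6; β=1, v≡8 (mod 37); (6|37)=-1, (8|37)=-1; sign (−1)^0·-1^1·-1^0 = -1.
(a,b)_29: α=1, u≡12; β=0, v≡10 (mod 29); (12|29)=-1, (10|29)=-1; sign (−1)^0·-1^0·-1^1 = -1.
(a,b)_7: α=-2, u≡5; β=0, v≡6 (mod 7); (5|7)=-1, (6|7)=-1; sign (−1)^0·-1^0·-1^-2 = +1.
(a,b)_11: α=1, u≡8; β=0, v≡5 (mod 11); (8|11)=-1, (5|11)=+1; sign (−1)^0·-1^0·+1^1 = +1.
(-20735, -25530 / ℚ) ramifies at {5, 13, 23, 29, 37, ∞}: a division algebra.

[5, 13, 23, 29, 37, inf]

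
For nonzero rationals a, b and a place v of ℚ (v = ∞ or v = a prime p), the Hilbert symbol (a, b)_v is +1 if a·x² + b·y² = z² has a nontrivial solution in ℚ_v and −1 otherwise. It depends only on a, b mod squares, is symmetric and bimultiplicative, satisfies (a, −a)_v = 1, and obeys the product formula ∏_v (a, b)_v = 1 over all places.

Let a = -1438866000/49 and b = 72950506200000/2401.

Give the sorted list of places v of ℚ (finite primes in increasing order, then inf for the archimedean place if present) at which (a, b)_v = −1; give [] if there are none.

Mod squares: a ≡ -2365, b ≡ 7095. Check v ∈ {∞, 2, 3, 5, 7, 11, 13, 43}.
v=43: a=43^1·(≡14), b=43^1·(≡36) mod 43; (14|43)=+1, (36|43)=+1; (−1)^{1·1·21}·(+1)^1·(+1)^1 = -1.
v=13: a=13^2·(≡9), b=13^4·(≡3) mod 13; (9|13)=+1, (3|13)=+1; (−1)^{2·4·6}·(+1)^4·(+1)^2 = +1.
v=3: a=3^2·(≡2), b=3^3·(≡1) mod 3; (2|3)=-1, (1|3)=+1; (−1)^{2·3·1}·(-1)^3·(+1)^2 = -1.
v=∞: -2365 < 0 and 7095 > 0  ⇒  (a,b)_∞ = +1.
v=11: a=11^1·(≡1), b=11^1·(≡2) mod 11; (1|11)=+1, (2|11)=-1; (−1)^{1·1·5}·(+1)^1·(-1)^1 = +1.
v=2: v_2(a)=4, v_2(b)=6; units ≡ 3, 7 (mod 8); ε·ε+αω+βω = 1·1+4·0+6·1 ≡ 1  ⇒  (a,b)_2 = -1.
v=5: a=5^3·(≡3), b=5^5·(≡4) mod 5; (3|5)=-1, (4|5)=+1; (−1)^{3·5·2}·(-1)^5·(+1)^3 = -1.
v=7: a=7^-2·(≡2), b=7^-4·(≡2) mod 7; (2|7)=+1, (2|7)=+1; (−1)^{-2·-4·3}·(+1)^-4·(+1)^-2 = +1.
|Ram(-2365, 7095)| = 4, even; anisotropic at {2, 3, 5, 43}.

[2, 3, 5, 43]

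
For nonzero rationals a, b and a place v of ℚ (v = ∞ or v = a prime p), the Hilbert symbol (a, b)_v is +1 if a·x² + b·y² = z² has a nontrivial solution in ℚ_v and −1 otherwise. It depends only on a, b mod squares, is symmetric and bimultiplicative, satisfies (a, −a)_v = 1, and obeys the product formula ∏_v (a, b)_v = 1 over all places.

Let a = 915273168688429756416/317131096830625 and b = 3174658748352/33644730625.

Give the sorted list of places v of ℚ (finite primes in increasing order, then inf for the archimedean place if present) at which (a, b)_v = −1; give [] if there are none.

Mod squares: a ≡ 2279, b ≡ 47. Check v ∈ {∞, 2, 3, 5, 7, 11, 13, 17, 23, 29, 43, 47, 53}.
v=∞: 2279 > 0 and 47 > 0  ⇒  (a,b)_∞ = +1.
v=3: a=3^12·(≡2), b=3^2·(≡2) mod 3; (2|3)=-1, (2|3)=-1; (−1)^{12·2·1}·(-1)^2·(-1)^12 = +1.
v=17: a=17^4·(≡9), b=17^2·(≡13) mod 17; (9|17)=+1, (13|17)=+1; (−1)^{4·2·8}·(+1)^2·(+1)^4 = +1.
v=13: a=13^0·(≡10), b=13^2·(≡7) mod 13; (10|13)=+1, (7|13)=-1; (−1)^{0·2·6}·(+1)^2·(-1)^0 = +1.
v=53: a=53^1·(≡29), b=53^0·(≡29) mod 53; (29|53)=+1, (29|53)=+1; (−1)^{1·0·26}·(+1)^0·(+1)^1 = +1.
v=47: a=47^2·(≡43), b=47^1·(≡25) mod 47; (43|47)=-1, (25|47)=+1; (−1)^{2·1·23}·(-1)^1·(+1)^2 = -1.
v=11: a=11^-4·(≡8), b=11^-2·(≡3) mod 11; (8|11)=-1, (3|11)=+1; (−1)^{-4·-2·5}·(-1)^-2·(+1)^-4 = +1.
v=29: a=29^-4·(≡27), b=29^-2·(≡8) mod 29; (27|29)=-1, (8|29)=-1; (−1)^{-4·-2·14}·(-1)^-2·(-1)^-4 = +1.
v=2: v_2(a)=12, v_2(b)=6; units ≡ 7, 7 (mod 8); ε·ε+αω+βω = 1·1+12·0+6·0 ≡ 1  ⇒  (a,b)_2 = -1.
v=7: a=7^-2·(≡1), b=7^4·(≡3) mod 7; (1|7)=+1, (3|7)=-1; (−1)^{-2·4·3}·(+1)^4·(-1)^-2 = +1.
v=5: a=5^-4·(≡4), b=5^-4·(≡3) mod 5; (4|5)=+1, (3|5)=-1; (−1)^{-4·-4·2}·(+1)^-4·(-1)^-4 = +1.
v=43: a=43^1·(≡15), b=43^0·(≡36) mod 43; (15|43)=+1, (36|43)=+1; (−1)^{1·0·21}·(+1)^0·(+1)^1 = +1.
v=23: a=23^0·(≡16), b=23^-2·(≡3) mod 23; (16|23)=+1, (3|23)=+1; (−1)^{0·-2·11}·(+1)^-2·(+1)^0 = +1.
Ram(2279, 47) = {2, 47}; no ℚ_2-point on the conic.

[2, 47]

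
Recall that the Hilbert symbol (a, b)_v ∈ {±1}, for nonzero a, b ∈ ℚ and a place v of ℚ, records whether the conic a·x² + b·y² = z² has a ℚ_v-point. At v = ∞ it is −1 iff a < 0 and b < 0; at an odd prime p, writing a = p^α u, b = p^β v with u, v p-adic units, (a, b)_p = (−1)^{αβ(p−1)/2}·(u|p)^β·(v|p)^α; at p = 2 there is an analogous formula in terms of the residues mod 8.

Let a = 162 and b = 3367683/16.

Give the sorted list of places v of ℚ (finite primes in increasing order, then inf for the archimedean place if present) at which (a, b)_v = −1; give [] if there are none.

Mod squares: a ≡ 2, b ≡ 374187. Check v ∈ {∞, 2, 3, 11, 17, 23, 29}.
v=29: a=29^0·(≡17), b=29^1·(≡17) mod 29; (17|29)=-1, (17|29)=-1; (−1)^{0·1·14}·(-1)^1·(-1)^0 = -1.
v=2: v_2(a)=1, v_2(b)=-4; units ≡ 1, 3 (mod 8); ε·ε+αω+βω = 0·1+1·1+-4·0 ≡ 1  ⇒  (a,b)_2 = -1.
v=∞: 2 > 0 and 374187 > 0  ⇒  (a,b)_∞ = +1.
v=23: a=23^0·(≡1), b=23^1·(≡16) mod 23; (1|23)=+1, (16|23)=+1; (−1)^{0·1·11}·(+1)^1·(+1)^0 = +1.
v=3: a=3^4·(≡2), b=3^3·(≡1) mod 3; (2|3)=-1, (1|3)=+1; (−1)^{4·3·1}·(-1)^3·(+1)^4 = -1.
v=11: a=11^0·(≡8), b=11^1·(≡9) mod 11; (8|11)=-1, (9|11)=+1; (−1)^{0·1·5}·(-1)^1·(+1)^0 = -1.
v=17: a=17^0·(≡9), b=17^1·(≡2) mod 17; (9|17)=+1, (2|17)=+1; (−1)^{0·1·8}·(+1)^1·(+1)^0 = +1.
(2, 374187 / ℚ) ramifies at {2, 3, 11, 29}: a division algebra.

[2, 3, 11, 29]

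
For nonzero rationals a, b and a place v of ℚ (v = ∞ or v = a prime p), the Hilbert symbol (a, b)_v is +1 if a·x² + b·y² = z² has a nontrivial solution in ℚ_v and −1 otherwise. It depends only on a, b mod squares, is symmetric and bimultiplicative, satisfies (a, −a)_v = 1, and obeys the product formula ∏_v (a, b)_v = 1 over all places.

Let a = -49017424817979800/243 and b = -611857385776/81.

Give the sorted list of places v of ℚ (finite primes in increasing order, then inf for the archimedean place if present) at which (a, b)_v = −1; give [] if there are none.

(a, b) ≡ (-730626, -19) mod (ℚ^×)²; places V = {2, 3, 5, 7, 13, 17, 19, 29, ∞}.
(a,b)_∞: sgn(-730626)=−, sgn(-19)=−, so -1.
(a,b)_7: α=2, u≡3; β=2, v≡2 (mod 7); (3|7)=-1, (2|7)=+1; sign (−1)^0·-1^2·+1^2 = +1.
(a,b)_19: α=1, u≡12; β=1, v≡2 (mod 19); (12|19)=-1, (2|19)=-1; sign (−1)^1·-1^1·-1^1 = -1.
(a,b)_5: α=2, u≡1; β=0, v≡4 (mod 5); (1|5)=+1, (4|5)=+1; sign (−1)^0·+1^0·+1^2 = +1.
(a,b)_13: α=3, u≡3; β=2, v≡5 (mod 13); (3|13)=+1, (5|13)=-1; sign (−1)^0·+1^2·-1^3 = -1.
(a,b)_2: α=3, β=4; u≡7, v≡5 (mod 8); ε(u)ε(v)=1·0, αω(v)=3·1, βω(u)=4·0; sum ≡ 1  ⇒  -1.
(a,b)_17: α=3, u≡2; β=2, v≡9 (mod 17); (2|17)=+1, (9|17)=+1; sign (−1)^0·+1^2·+1^3 = +1.
(a,b)_3: α=-5, u≡1; β=-4, v≡2 (mod 3); (1|3)=+1, (2|3)=-1; sign (−1)^0·+1^-4·-1^-5 = -1.
(a,b)_29: α=3, u≡13; β=2, v≡11 (mod 29); (13|29)=+1, (11|29)=-1; sign (−1)^0·+1^2·-1^3 = -1.
(-730626, -19 / ℚ) ramifies at {2, 3, 13, 19, 29, ∞}: a division algebra.

[2, 3, 13, 19, 29, inf]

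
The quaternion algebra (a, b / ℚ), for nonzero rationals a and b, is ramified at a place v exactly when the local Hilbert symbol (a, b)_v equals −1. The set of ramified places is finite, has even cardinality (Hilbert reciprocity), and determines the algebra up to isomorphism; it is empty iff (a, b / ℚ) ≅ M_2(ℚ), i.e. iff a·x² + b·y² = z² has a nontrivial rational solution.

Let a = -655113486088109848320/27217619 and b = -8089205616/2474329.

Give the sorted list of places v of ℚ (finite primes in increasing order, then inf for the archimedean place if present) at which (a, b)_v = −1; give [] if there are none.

[3, 19, 31, inf]

Mod squares: a ≡ -117645, b ≡ -1311. Check v ∈ {∞, 2, 3, 5, 11, 13, 19, 23, 31}.
v=11: a=11^-5·(≡10), b=11^-4·(≡9) mod 11; (10|11)=-1, (9|11)=+1; (−1)^{-5·-4·5}·(-1)^-4·(+1)^-5 = +1.
v=13: a=13^-2·(≡11), b=13^-2·(≡5) mod 13; (11|13)=-1, (5|13)=-1; (−1)^{-2·-2·6}·(-1)^-2·(-1)^-2 = +1.
v=5: a=5^1·(≡4), b=5^0·(≡1) mod 5; (4|5)=+1, (1|5)=+1; (−1)^{1·0·2}·(+1)^0·(+1)^1 = +1.
v=3: a=3^9·(≡1), b=3^7·(≡1) mod 3; (1|3)=+1, (1|3)=+1; (−1)^{9·7·1}·(+1)^7·(+1)^9 = -1.
v=2: v_2(a)=8, v_2(b)=4; units ≡ 3, 1 (mod 8); ε·ε+αω+βω = 1·0+8·0+4·1 ≡ 0  ⇒  (a,b)_2 = +1.
v=31: a=31^1·(≡25), b=31^0·(≡21) mod 31; (25|31)=+1, (21|31)=-1; (−1)^{1·0·15}·(+1)^0·(-1)^1 = -1.
v=23: a=23^5·(≡22), b=23^3·(≡3) mod 23; (22|23)=-1, (3|23)=+1; (−1)^{5·3·11}·(-1)^3·(+1)^5 = +1.
v=19: a=19^4·(≡12), b=19^1·(≡5) mod 19; (12|19)=-1, (5|19)=+1; (−1)^{4·1·9}·(-1)^1·(+1)^4 = -1.
v=∞: -117645 < 0 and -1311 < 0  ⇒  (a,b)_∞ = -1.
|Ram(-117645, -1311)| = 4, even; anisotropic at {3, 19, 31, ∞}.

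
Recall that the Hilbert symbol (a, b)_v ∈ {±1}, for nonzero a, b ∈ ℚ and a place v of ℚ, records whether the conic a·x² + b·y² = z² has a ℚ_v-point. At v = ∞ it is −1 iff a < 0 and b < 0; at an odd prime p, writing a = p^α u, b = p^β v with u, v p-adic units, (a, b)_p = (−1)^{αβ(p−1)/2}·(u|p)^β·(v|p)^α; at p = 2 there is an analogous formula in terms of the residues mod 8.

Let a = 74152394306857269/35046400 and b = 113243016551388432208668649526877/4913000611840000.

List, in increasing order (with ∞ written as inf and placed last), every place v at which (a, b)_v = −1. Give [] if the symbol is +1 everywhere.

[19, 29]

Mod squares: a ≡ 29, b ≡ 437. Check v ∈ {∞, 2, 3, 5, 13, 19, 23, 29, 37, 43}.
v=19: a=19^2·(≡13), b=19^3·(≡6) mod 19; (13|19)=-1, (6|19)=+1; (−1)^{2·3·9}·(-1)^3·(+1)^2 = -1.
v=29: a=29^1·(≡24), b=29^2·(≡10) mod 29; (24|29)=+1, (10|29)=-1; (−1)^{1·2·14}·(+1)^2·(-1)^1 = -1.
v=13: a=13^2·(≡9), b=13^4·(≡11) mod 13; (9|13)=+1, (11|13)=-1; (−1)^{2·4·6}·(+1)^4·(-1)^2 = +1.
v=∞: 29 > 0 and 437 > 0  ⇒  (a,b)_∞ = +1.
v=43: a=43^2·(≡27), b=43^4·(≡27) mod 43; (27|43)=-1, (27|43)=-1; (−1)^{2·4·21}·(-1)^4·(-1)^2 = +1.
v=2: v_2(a)=-10, v_2(b)=-22; units ≡ 5, 5 (mod 8); ε·ε+αω+βω = 0·0+-10·1+-22·1 ≡ 0  ⇒  (a,b)_2 = +1.
v=37: a=37^-2·(≡5), b=37^-4·(≡25) mod 37; (5|37)=-1, (25|37)=+1; (−1)^{-2·-4·18}·(-1)^-4·(+1)^-2 = +1.
v=3: a=3^4·(≡2), b=3^10·(≡2) mod 3; (2|3)=-1, (2|3)=-1; (−1)^{4·10·1}·(-1)^10·(-1)^4 = +1.
v=5: a=5^-2·(≡4), b=5^-4·(≡3) mod 5; (4|5)=+1, (3|5)=-1; (−1)^{-2·-4·2}·(+1)^-4·(-1)^-2 = +1.
v=23: a=23^4·(≡12), b=23^7·(≡11) mod 23; (12|23)=+1, (11|23)=-1; (−1)^{4·7·11}·(+1)^7·(-1)^4 = +1.
Ram(29, 437) = {19, 29}; no ℚ_19-point on the conic.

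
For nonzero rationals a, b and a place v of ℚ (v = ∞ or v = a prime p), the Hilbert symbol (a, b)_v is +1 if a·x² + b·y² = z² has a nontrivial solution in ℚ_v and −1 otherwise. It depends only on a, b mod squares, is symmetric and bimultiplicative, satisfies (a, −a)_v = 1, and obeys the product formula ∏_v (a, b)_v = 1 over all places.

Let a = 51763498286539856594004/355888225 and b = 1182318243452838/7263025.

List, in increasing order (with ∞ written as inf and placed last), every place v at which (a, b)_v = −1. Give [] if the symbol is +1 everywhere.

[2, 17, 19, 29]

Mod squares: a ≡ 28101, b ≡ 1558. Check v ∈ {∞, 2, 3, 5, 7, 11, 17, 19, 29, 31, 41}.
v=29: a=29^3·(≡8), b=29^2·(≡8) mod 29; (8|29)=-1, (8|29)=-1; (−1)^{3·2·14}·(-1)^2·(-1)^3 = -1.
v=19: a=19^5·(≡6), b=19^3·(≡9) mod 19; (6|19)=+1, (9|19)=+1; (−1)^{5·3·9}·(+1)^3·(+1)^5 = -1.
v=11: a=11^-2·(≡7), b=11^-2·(≡7) mod 11; (7|11)=-1, (7|11)=-1; (−1)^{-2·-2·5}·(-1)^-2·(-1)^-2 = +1.
v=31: a=31^2·(≡24), b=31^2·(≡16) mod 31; (24|31)=-1, (16|31)=+1; (−1)^{2·2·15}·(-1)^2·(+1)^2 = +1.
v=17: a=17^3·(≡8), b=17^2·(≡12) mod 17; (8|17)=+1, (12|17)=-1; (−1)^{3·2·8}·(+1)^2·(-1)^3 = -1.
v=41: a=41^2·(≡20), b=41^1·(≡24) mod 41; (20|41)=+1, (24|41)=-1; (−1)^{2·1·20}·(+1)^1·(-1)^2 = +1.
v=7: a=7^-6·(≡3), b=7^-4·(≡2) mod 7; (3|7)=-1, (2|7)=+1; (−1)^{-6·-4·3}·(-1)^-4·(+1)^-6 = +1.
v=2: v_2(a)=2, v_2(b)=1; units ≡ 5, 3 (mod 8); ε·ε+αω+βω = 0·1+2·1+1·1 ≡ 1  ⇒  (a,b)_2 = -1.
v=∞: 28101 > 0 and 1558 > 0  ⇒  (a,b)_∞ = +1.
v=3: a=3^3·(≡1), b=3^2·(≡1) mod 3; (1|3)=+1, (1|3)=+1; (−1)^{3·2·1}·(+1)^2·(+1)^3 = +1.
v=5: a=5^-2·(≡1), b=5^-2·(≡3) mod 5; (1|5)=+1, (3|5)=-1; (−1)^{-2·-2·2}·(+1)^-2·(-1)^-2 = +1.
Ram(28101, 1558) = {2, 17, 19, 29}; no ℚ_2-point on the conic.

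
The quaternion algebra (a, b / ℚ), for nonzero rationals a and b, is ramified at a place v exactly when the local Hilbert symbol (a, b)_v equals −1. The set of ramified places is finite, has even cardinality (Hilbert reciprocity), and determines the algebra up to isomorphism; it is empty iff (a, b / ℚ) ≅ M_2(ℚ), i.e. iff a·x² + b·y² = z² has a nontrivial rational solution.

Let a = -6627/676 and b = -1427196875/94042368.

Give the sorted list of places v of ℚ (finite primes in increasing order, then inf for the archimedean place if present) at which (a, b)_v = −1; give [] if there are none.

Mod squares: a ≡ -3, b ≡ -20995. Check v ∈ {∞, 2, 3, 5, 7, 13, 17, 19, 43, 47}.
v=17: a=17^0·(≡12), b=17^-1·(≡14) mod 17; (12|17)=-1, (14|17)=-1; (−1)^{0·-1·8}·(-1)^-1·(-1)^0 = -1.
v=47: a=47^2·(≡39), b=47^0·(≡18) mod 47; (39|47)=-1, (18|47)=+1; (−1)^{2·0·23}·(-1)^0·(+1)^2 = +1.
v=13: a=13^-2·(≡4), b=13^1·(≡10) mod 13; (4|13)=+1, (10|13)=+1; (−1)^{-2·1·6}·(+1)^1·(+1)^-2 = +1.
v=19: a=19^0·(≡9), b=19^1·(≡16) mod 19; (9|19)=+1, (16|19)=+1; (−1)^{0·1·9}·(+1)^1·(+1)^0 = +1.
v=∞: -3 < 0 and -20995 < 0  ⇒  (a,b)_∞ = -1.
v=2: v_2(a)=-2, v_2(b)=-8; units ≡ 5, 5 (mod 8); ε·ε+αω+βω = 0·0+-2·1+-8·1 ≡ 0  ⇒  (a,b)_2 = +1.
v=43: a=43^0·(≡4), b=43^2·(≡30) mod 43; (4|43)=+1, (30|43)=-1; (−1)^{0·2·21}·(+1)^2·(-1)^0 = +1.
v=5: a=5^0·(≡3), b=5^5·(≡4) mod 5; (3|5)=-1, (4|5)=+1; (−1)^{0·5·2}·(-1)^5·(+1)^0 = -1.
v=3: a=3^1·(≡2), b=3^-2·(≡2) mod 3; (2|3)=-1, (2|3)=-1; (−1)^{1·-2·1}·(-1)^-2·(-1)^1 = -1.
v=7: a=7^0·(≡4), b=7^-4·(≡5) mod 7; (4|7)=+1, (5|7)=-1; (−1)^{0·-4·3}·(+1)^-4·(-1)^0 = +1.
(-3, -20995 / ℚ) ramifies at {3, 5, 17, ∞}: a division algebra.

[3, 5, 17, inf]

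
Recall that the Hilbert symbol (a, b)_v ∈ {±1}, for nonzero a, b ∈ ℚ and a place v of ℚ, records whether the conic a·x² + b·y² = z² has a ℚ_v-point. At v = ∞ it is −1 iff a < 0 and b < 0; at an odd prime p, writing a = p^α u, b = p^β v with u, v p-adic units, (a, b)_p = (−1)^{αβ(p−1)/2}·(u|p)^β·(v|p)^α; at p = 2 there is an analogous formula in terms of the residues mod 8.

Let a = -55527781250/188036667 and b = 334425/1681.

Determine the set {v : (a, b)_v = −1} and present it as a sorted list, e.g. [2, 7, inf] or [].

[3, 13]

Mod squares: a ≡ -6, b ≡ 273. Check v ∈ {∞, 2, 3, 5, 7, 13, 29, 31, 41, 43}.
v=2: v_2(a)=1, v_2(b)=0; units ≡ 5, 1 (mod 8); ε·ε+αω+βω = 0·0+1·0+0·1 ≡ 0  ⇒  (a,b)_2 = +1.
v=43: a=43^2·(≡28), b=43^0·(≡25) mod 43; (28|43)=-1, (25|43)=+1; (−1)^{2·0·21}·(-1)^0·(+1)^2 = +1.
v=41: a=41^0·(≡29), b=41^-2·(≡29) mod 41; (29|41)=-1, (29|41)=-1; (−1)^{0·-2·20}·(-1)^-2·(-1)^0 = +1.
v=31: a=31^2·(≡20), b=31^0·(≡4) mod 31; (20|31)=+1, (4|31)=+1; (−1)^{2·0·15}·(+1)^0·(+1)^2 = +1.
v=7: a=7^-2·(≡4), b=7^3·(≡2) mod 7; (4|7)=+1, (2|7)=+1; (−1)^{-2·3·3}·(+1)^3·(+1)^-2 = +1.
v=29: a=29^-2·(≡25), b=29^0·(≡3) mod 29; (25|29)=+1, (3|29)=-1; (−1)^{-2·0·14}·(+1)^0·(-1)^-2 = +1.
v=3: a=3^-3·(≡1), b=3^1·(≡1) mod 3; (1|3)=+1, (1|3)=+1; (−1)^{-3·1·1}·(+1)^1·(+1)^-3 = -1.
v=13: a=13^-2·(≡6), b=13^1·(≡6) mod 13; (6|13)=-1, (6|13)=-1; (−1)^{-2·1·6}·(-1)^1·(-1)^-2 = -1.
v=∞: -6 < 0 and 273 > 0  ⇒  (a,b)_∞ = +1.
v=5: a=5^6·(≡1), b=5^2·(≡2) mod 5; (1|5)=+1, (2|5)=-1; (−1)^{6·2·2}·(+1)^2·(-1)^6 = +1.
(-6, 273 / ℚ) ramifies at {3, 13}: a division algebra.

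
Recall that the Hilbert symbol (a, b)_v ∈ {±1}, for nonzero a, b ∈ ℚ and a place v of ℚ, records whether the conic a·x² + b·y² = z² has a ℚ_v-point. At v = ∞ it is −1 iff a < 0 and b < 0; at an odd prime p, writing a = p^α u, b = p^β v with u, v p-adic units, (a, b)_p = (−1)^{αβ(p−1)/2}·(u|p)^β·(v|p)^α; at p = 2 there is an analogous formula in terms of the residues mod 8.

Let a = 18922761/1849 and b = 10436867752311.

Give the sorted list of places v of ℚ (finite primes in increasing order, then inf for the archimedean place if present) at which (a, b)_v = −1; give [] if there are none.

[3, 19]

(a, b) ≡ (12441, 399) mod (ℚ^×)²; places V = {2, 3, 7, 11, 13, 19, 29, 43, ∞}.
(a,b)_∞: sgn(12441)=+, sgn(399)=+, so +1.
(a,b)_19: α=0, u≡12; β=1, v≡12 (mod 19); (12|19)=-1, (12|19)=-1; sign (−1)^0·-1^1·-1^0 = -1.
(a,b)_2: α=0, β=0; u≡1, v≡7 (mod 8); ε(u)ε(v)=0·1, αω(v)=0·0, βω(u)=0·0; sum ≡ 0  ⇒  +1.
(a,b)_43: α=-2, u≡9; β=0, v≡39 (mod 43); (9|43)=+1, (39|43)=-1; sign (−1)^0·+1^0·-1^-2 = +1.
(a,b)_3: α=3, u≡1; β=3, v≡1 (mod 3); (1|3)=+1, (1|3)=+1; sign (−1)^1·+1^3·+1^3 = -1.
(a,b)_7: α=0, u≡4; β=1, v≡4 (mod 7); (4|7)=+1, (4|7)=+1; sign (−1)^0·+1^1·+1^0 = +1.
(a,b)_29: α=1, u≡7; β=2, v≡13 (mod 29); (7|29)=+1, (13|29)=+1; sign (−1)^0·+1^2·+1^1 = +1.
(a,b)_13: α=3, u≡11; β=4, v≡4 (mod 13); (11|13)=-1, (4|13)=+1; sign (−1)^0·-1^4·+1^3 = +1.
(a,b)_11: α=1, u≡5; β=2, v≡4 (mod 11); (5|11)=+1, (4|11)=+1; sign (−1)^0·+1^2·+1^1 = +1.
Ram(12441, 399) = {3, 19}; no ℚ_3-point on the conic.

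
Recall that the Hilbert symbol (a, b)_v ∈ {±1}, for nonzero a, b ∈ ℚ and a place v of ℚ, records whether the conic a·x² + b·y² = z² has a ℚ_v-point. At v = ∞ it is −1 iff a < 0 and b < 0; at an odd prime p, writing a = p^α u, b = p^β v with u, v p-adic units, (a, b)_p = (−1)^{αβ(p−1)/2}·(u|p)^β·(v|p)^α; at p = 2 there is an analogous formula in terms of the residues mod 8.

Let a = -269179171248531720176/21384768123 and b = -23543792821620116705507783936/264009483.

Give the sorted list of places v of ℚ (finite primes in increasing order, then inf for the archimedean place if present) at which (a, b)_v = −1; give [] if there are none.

[3, 17, 23, 37, 41, inf]

Mod squares: a ≡ -69552933, b ≡ -814407. Check v ∈ {∞, 2, 3, 7, 11, 13, 17, 23, 29, 31, 37, 41, 53, 59}.
v=29: a=29^1·(≡27), b=29^1·(≡2) mod 29; (27|29)=-1, (2|29)=-1; (−1)^{1·1·14}·(-1)^1·(-1)^1 = +1.
v=59: a=59^-2·(≡11), b=59^-2·(≡35) mod 59; (11|59)=-1, (35|59)=+1; (−1)^{-2·-2·29}·(-1)^-2·(+1)^-2 = +1.
v=13: a=13^2·(≡6), b=13^2·(≡12) mod 13; (6|13)=-1, (12|13)=+1; (−1)^{2·2·6}·(-1)^2·(+1)^2 = +1.
v=41: a=41^1·(≡38), b=41^2·(≡34) mod 41; (38|41)=-1, (34|41)=-1; (−1)^{1·2·20}·(-1)^2·(-1)^1 = -1.
v=37: a=37^3·(≡29), b=37^3·(≡26) mod 37; (29|37)=-1, (26|37)=+1; (−1)^{3·3·18}·(-1)^3·(+1)^3 = -1.
v=23: a=23^2·(≡11), b=23^3·(≡20) mod 23; (11|23)=-1, (20|23)=-1; (−1)^{2·3·11}·(-1)^3·(-1)^2 = -1.
v=2: v_2(a)=4, v_2(b)=8; units ≡ 3, 1 (mod 8); ε·ε+αω+βω = 1·0+4·0+8·1 ≡ 0  ⇒  (a,b)_2 = +1.
v=∞: -69552933 < 0 and -814407 < 0  ⇒  (a,b)_∞ = -1.
v=17: a=17^1·(≡11), b=17^2·(≡12) mod 17; (11|17)=-1, (12|17)=-1; (−1)^{1·2·8}·(-1)^2·(-1)^1 = -1.
v=3: a=3^-7·(≡1), b=3^-3·(≡1) mod 3; (1|3)=+1, (1|3)=+1; (−1)^{-7·-3·1}·(+1)^-3·(+1)^-7 = -1.
v=11: a=11^2·(≡5), b=11^3·(≡3) mod 11; (5|11)=+1, (3|11)=+1; (−1)^{2·3·5}·(+1)^3·(+1)^2 = +1.
v=31: a=31^1·(≡15), b=31^2·(≡8) mod 31; (15|31)=-1, (8|31)=+1; (−1)^{1·2·15}·(-1)^2·(+1)^1 = +1.
v=7: a=7^2·(≡5), b=7^2·(≡4) mod 7; (5|7)=-1, (4|7)=+1; (−1)^{2·2·3}·(-1)^2·(+1)^2 = +1.
v=53: a=53^-2·(≡32), b=53^-2·(≡4) mod 53; (32|53)=-1, (4|53)=+1; (−1)^{-2·-2·26}·(-1)^-2·(+1)^-2 = +1.
Ram(-69552933, -814407) = {3, 17, 23, 37, 41, ∞}; no ℚ_3-point on the conic.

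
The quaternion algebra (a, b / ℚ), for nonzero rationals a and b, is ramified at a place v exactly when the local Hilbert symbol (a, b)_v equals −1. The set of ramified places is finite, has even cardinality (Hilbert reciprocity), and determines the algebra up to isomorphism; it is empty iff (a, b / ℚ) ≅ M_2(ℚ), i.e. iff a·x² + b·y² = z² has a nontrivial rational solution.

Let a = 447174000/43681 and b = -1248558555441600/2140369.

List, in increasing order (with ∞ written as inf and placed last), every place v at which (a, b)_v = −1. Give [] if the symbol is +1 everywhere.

[3, 13]

(a, b) ≡ (15, -39) mod (ℚ^×)²; places V = {2, 3, 5, 7, 11, 13, 19, 31, ∞}.
(a,b)_7: α=2, u≡2; β=-2, v≡3 (mod 7); (2|7)=+1, (3|7)=-1; sign (−1)^0·+1^-2·-1^2 = +1.
(a,b)_31: α=0, u≡27; β=2, v≡3 (mod 31); (27|31)=-1, (3|31)=-1; sign (−1)^0·-1^2·-1^0 = +1.
(a,b)_2: α=4, β=6; u≡7, v≡1 (mod 8); ε(u)ε(v)=1·0, αω(v)=4·0, βω(u)=6·0; sum ≡ 0  ⇒  +1.
(a,b)_∞: sgn(15)=+, sgn(-39)=−, so +1.
(a,b)_19: α=-2, u≡10; β=-2, v≡3 (mod 19); (10|19)=-1, (3|19)=-1; sign (−1)^0·-1^-2·-1^-2 = +1.
(a,b)_13: α=2, u≡6; β=5, v≡12 (mod 13); (6|13)=-1, (12|13)=+1; sign (−1)^0·-1^5·+1^2 = -1.
(a,b)_5: α=3, u≡2; β=2, v≡4 (mod 5); (2|5)=-1, (4|5)=+1; sign (−1)^0·-1^2·+1^3 = +1.
(a,b)_11: α=-2, u≡1; β=-2, v≡4 (mod 11); (1|11)=+1, (4|11)=+1; sign (−1)^0·+1^-2·+1^-2 = +1.
(a,b)_3: α=3, u≡2; β=7, v≡2 (mod 3); (2|3)=-1, (2|3)=-1; sign (−1)^1·-1^7·-1^3 = -1.
|Ram(15, -39)| = 2, even; anisotropic at {3, 13}.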